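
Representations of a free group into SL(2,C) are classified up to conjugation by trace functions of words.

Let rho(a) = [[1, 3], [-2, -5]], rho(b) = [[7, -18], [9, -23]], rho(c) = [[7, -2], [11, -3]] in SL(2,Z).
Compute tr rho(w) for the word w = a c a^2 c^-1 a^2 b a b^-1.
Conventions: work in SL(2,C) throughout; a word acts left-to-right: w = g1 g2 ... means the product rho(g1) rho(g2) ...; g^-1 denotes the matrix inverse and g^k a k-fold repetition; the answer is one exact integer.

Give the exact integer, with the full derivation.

rho(a) = [[1, 3], [-2, -5]]
... * rho(c) = [[7, -2], [11, -3]]  ->  [[40, -11], [-69, 19]]
... * rho(a) = [[1, 3], [-2, -5]]  ->  [[62, 175], [-107, -302]]
... * rho(a) = [[1, 3], [-2, -5]]  ->  [[-288, -689], [497, 1189]]
... * rho(c^-1) = [[-3, 2], [-11, 7]]  ->  [[8443, -5399], [-14570, 9317]]
... * rho(a) = [[1, 3], [-2, -5]]  ->  [[19241, 52324], [-33204, -90295]]
... * rho(a) = [[1, 3], [-2, -5]]  ->  [[-85407, -203897], [147386, 351863]]
... * rho(b) = [[7, -18], [9, -23]]  ->  [[-2432922, 6226957], [4198469, -10745797]]
... * rho(a) = [[1, 3], [-2, -5]]  ->  [[-14886836, -38433551], [25690063, 66324392]]
... * rho(b^-1) = [[-23, 18], [-9, 7]]  ->  [[688299187, -536997905], [-1187790977, 926691878]]
tr = 688299187 + 926691878 = 1614991065

1614991065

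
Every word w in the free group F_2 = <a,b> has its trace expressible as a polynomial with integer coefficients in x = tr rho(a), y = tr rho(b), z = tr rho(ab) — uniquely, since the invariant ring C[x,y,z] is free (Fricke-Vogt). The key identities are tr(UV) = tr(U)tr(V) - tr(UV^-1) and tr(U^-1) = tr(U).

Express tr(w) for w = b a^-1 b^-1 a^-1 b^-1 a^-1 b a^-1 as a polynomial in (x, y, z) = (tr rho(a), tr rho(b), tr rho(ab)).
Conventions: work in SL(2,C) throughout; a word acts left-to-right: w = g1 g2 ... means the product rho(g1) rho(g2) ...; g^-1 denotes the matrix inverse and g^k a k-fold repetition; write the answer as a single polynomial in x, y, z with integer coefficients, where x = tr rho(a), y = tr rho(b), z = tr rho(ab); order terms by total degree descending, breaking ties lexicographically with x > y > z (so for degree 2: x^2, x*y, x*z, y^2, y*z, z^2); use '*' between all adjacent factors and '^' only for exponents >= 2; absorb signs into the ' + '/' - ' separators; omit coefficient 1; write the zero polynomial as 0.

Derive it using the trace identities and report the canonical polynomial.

x^2*y^2*z^2 - x*y^3*z - 2*x*y*z^3 - x^2*y^2 + y^2*z^2 + z^4 + 4*x*y*z - 4*z^2 + 2

tr(b a^-1) = tr(b) tr(a) - tr(b a) = x*y - z
tr(a^-1 b a^-1) = tr(b a^-1) tr(a) - tr(b) = x^2*y - x*z - y
tr(b^2 a) = tr(b) tr(a b) - tr(a) = y*z - x
tr(b^2) = tr(b) tr(b) - tr(1) = y^2 - 2
tr(b a^2 b) = tr(a) tr(b^2 a) - tr(b^2) = x*y*z - x^2 - y^2 + 2
tr(b a b a) = tr(b a) tr(b a) - tr(1) = z^2 - 2
tr(b a^2 b a) = tr(a) tr(b a b a) - tr(b a b) = x*z^2 - y*z - x
tr(a b a^-1 b a) = tr(b a^2 b) tr(a) - tr(b a^2 b a) = x^2*y*z - x^3 - x*y^2 - x*z^2 + y*z + 3*x
tr(a b a) = tr(a) tr(b a) - tr(b) = x*z - y
tr(b a b a b) = tr(b) tr(a b a b) - tr(a b a) = y*z^2 - x*z - y
tr(b a b a b a) = tr(a b a b) tr(a b) - tr(b a) = z^3 - 3*z
tr(a b a^-1 b a b) = tr(b a b a b) tr(a) - tr(b a b a b a) = x*y*z^2 - x^2*z - z^3 - x*y + 3*z
tr(b a^-1 b a b^-1 a) = tr(a b a^-1 b a) tr(b) - tr(a b a^-1 b a b) = x^2*y^2*z - x^3*y - x*y^3 - 2*x*y*z^2 + x^2*z + y^2*z + z^3 + 4*x*y - 3*z
tr(b^-1 a^-1 b a^-1 b a) = tr(b a^-1 b a b^-1) tr(a) - tr(b a^-1 b a b^-1 a) = -x^2*y^2*z + x^3*y + x*y^3 + 2*x*y*z^2 - x^2*z - y^2*z - z^3 - 3*x*y + 3*z
tr(b^-1 a^-1 b a^-1 b a^-1) = tr(b^-1 a^-1 b a^-1 b) tr(a) - tr(b^-1 a^-1 b a^-1 b a) = x^2*y^2*z - x*y^3 - 2*x*y*z^2 + y^2*z + z^3 + 2*x*y - 3*z
tr(b^2 a^-1) = tr(b^2) tr(a) - tr(b^2 a) = x*y^2 - y*z - x
tr(b a^-2 b) = tr(b^2 a^-1) tr(a) - tr(b^2) = x^2*y^2 - x*y*z - x^2 - y^2 + 2
tr(b a b a^-1) = tr(b a b) tr(a) - tr(b a b a) = x*y*z - x^2 - z^2 + 2
tr(b a^-2 b a) = tr(b a b a^-1) tr(a) - tr(b a b) = x^2*y*z - x^3 - x*z^2 - y*z + 3*x
tr(a^-1 b a^-1 b a^-1) = tr(b a^-2 b) tr(a) - tr(b a^-2 b a) = x^3*y^2 - 2*x^2*y*z - x*y^2 + x*z^2 + y*z - x
tr(b^-1 a^-1 b a^-1 b a^-1 b^-1) = tr(b^-1 a^-1 b a^-1 b a^-1) tr(b) - tr(b^-1 a^-1 b a^-1 b a^-1 b) = x^2*y^3*z - x^3*y^2 - x*y^4 - 2*x*y^2*z^2 + 2*x^2*y*z + y^3*z + y*z^3 + 3*x*y^2 - x*z^2 - 4*y*z + x
tr(b^3 a) = tr(b) tr(b a b) - tr(b a) = y^2*z - x*y - z
tr(b^3) = tr(b) tr(b^2) - tr(b) = y^3 - 3*y
tr(a b^3 a) = tr(a) tr(b^3 a) - tr(b^3) = x*y^2*z - x^2*y - y^3 - x*z + 3*y
tr(a b^3 a b) = tr(b) tr(b a b a b) - tr(b a b a) = y^2*z^2 - x*y*z - y^2 - z^2 + 2
tr(b^2 a b^-1 a b) = tr(a b^3 a) tr(b) - tr(a b^3 a b) = x*y^3*z - x^2*y^2 - y^4 - y^2*z^2 + 4*y^2 + z^2 - 2
tr(a b a b^2 a) = tr(a) tr(b a b^2 a) - tr(b a b^2) = x*y*z^2 - x^2*z - y^2*z + z
tr(a b a b^2 a b) = tr(b) tr(a b a b a b) - tr(a b a b a) = y*z^3 - x*z^2 - 2*y*z + x
tr(b^2 a b^-1 a b a) = tr(a b a b^2 a) tr(b) - tr(a b a b^2 a b) = x*y^2*z^2 - x^2*y*z - y^3*z - y*z^3 + x*z^2 + 3*y*z - x
tr(b a b^-1 a b a^-1 b) = tr(b^2 a b^-1 a b) tr(a) - tr(b^2 a b^-1 a b a) = x^2*y^3*z - x^3*y^2 - x*y^4 - 2*x*y^2*z^2 + x^2*y*z + y^3*z + y*z^3 + 4*x*y^2 - 3*y*z - x
tr(a b a^2) = tr(a) tr(b a^2) - tr(b a) = x^2*z - x*y - z
tr(a b^2 a b a) = tr(b) tr(a b a^2 b) - tr(a b a^2) = x*y*z^2 - x^2*z - y^2*z + z
tr(b a b a b^-1 a b) = tr(a b^2 a b a) tr(b) - tr(a b^2 a b a b) = x*y^2*z^2 - x^2*y*z - y^3*z - y*z^3 + x*z^2 + 3*y*z - x
tr(a b a b a b a) = tr(a) tr(b a b a b a) - tr(b a b a b) = x*z^3 - y*z^2 - 2*x*z + y
tr(a b a b a b a b) = tr(a b) tr(a b a b a b) - tr(a^-1 b^-1 a^-1 b^-1) = z^4 - 4*z^2 + 2
tr(b a b a b^-1 a b a) = tr(a b a b a b a) tr(b) - tr(a b a b a b a b) = x*y*z^3 - y^2*z^2 - z^4 - 2*x*y*z + y^2 + 4*z^2 - 2
tr(b a b^-1 a b a^-1 b a) = tr(b a b a b^-1 a b) tr(a) - tr(b a b a b^-1 a b a) = x^2*y^2*z^2 - x^3*y*z - x*y^3*z - 2*x*y*z^3 + x^2*z^2 + y^2*z^2 + z^4 + 5*x*y*z - x^2 - y^2 - 4*z^2 + 2
tr(a^-1 b a^-1 b a b^-1 a b) = tr(b a b^-1 a b a^-1 b) tr(a) - tr(b a b^-1 a b a^-1 b a) = x^3*y^3*z - x^4*y^2 - x^2*y^4 - 3*x^2*y^2*z^2 + 2*x^3*y*z + 2*x*y^3*z + 3*x*y*z^3 + 4*x^2*y^2 - x^2*z^2 - y^2*z^2 - z^4 - 8*x*y*z + y^2 + 4*z^2 - 2
tr(b^-1 a b^-1 a^-1 b a^-1 b a) = tr(a^-1 b a^-1 b a b^-1 a) tr(b) - tr(a^-1 b a^-1 b a b^-1 a b) = -x^3*y^3*z + x^4*y^2 + x^2*y^4 + 3*x^2*y^2*z^2 - 2*x^3*y*z - 2*x*y^3*z - 3*x*y*z^3 - 4*x^2*y^2 + x^2*z^2 + y^2*z^2 + z^4 + 8*x*y*z - 4*z^2 + 2
tr(b^-1 a^-1 b a^-1 b a^-1 b^-1 a) = tr(b^-1 a b^-1 a^-1 b a^-1 b) tr(a) - tr(b^-1 a b^-1 a^-1 b a^-1 b a) = x^3*y^3*z - x^4*y^2 - x^2*y^4 - 3*x^2*y^2*z^2 + 2*x^3*y*z + 2*x*y^3*z + 3*x*y*z^3 + 4*x^2*y^2 - x^2*z^2 - y^2*z^2 - z^4 - 8*x*y*z + x^2 + 4*z^2 - 2
tr(b a^-1 b^-1 a^-1 b^-1 a^-1 b a^-1) = tr(b^-1 a^-1 b a^-1 b a^-1 b^-1) tr(a) - tr(b^-1 a^-1 b a^-1 b a^-1 b^-1 a) = x^2*y^2*z^2 - x*y^3*z - 2*x*y*z^3 - x^2*y^2 + y^2*z^2 + z^4 + 4*x*y*z - 4*z^2 + 2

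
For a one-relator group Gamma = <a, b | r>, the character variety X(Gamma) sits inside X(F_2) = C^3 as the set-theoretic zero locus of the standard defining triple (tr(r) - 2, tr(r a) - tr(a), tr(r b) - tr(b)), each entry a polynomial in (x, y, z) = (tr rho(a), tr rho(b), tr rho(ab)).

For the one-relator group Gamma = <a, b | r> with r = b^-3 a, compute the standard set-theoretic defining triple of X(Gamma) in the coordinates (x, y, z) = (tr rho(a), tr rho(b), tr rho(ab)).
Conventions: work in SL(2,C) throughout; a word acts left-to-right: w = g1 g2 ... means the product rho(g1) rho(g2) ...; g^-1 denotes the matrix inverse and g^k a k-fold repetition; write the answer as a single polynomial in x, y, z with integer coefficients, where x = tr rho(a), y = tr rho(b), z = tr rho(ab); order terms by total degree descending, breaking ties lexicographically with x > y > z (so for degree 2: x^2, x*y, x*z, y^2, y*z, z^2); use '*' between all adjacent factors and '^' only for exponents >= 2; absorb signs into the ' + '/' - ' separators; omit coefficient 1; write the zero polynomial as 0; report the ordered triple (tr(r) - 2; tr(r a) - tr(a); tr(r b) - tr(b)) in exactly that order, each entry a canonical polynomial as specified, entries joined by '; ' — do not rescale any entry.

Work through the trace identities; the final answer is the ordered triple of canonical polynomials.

x*y^3 - y^2*z - 2*x*y + z - 2; x^2*y^3 - x*y^2*z - 2*x^2*y - y^3 + x*z - x + 3*y; x*y^2 - y*z - x - y

so trace(a b^-1) = trace(a) trace(b) - trace(a b) = x*y - z
reduce: trace(b^-1 a b^-1) = trace(a b^-1) trace(b) - trace(a) = x*y^2 - y*z - x
trace(b^-3 a) = trace(b^-1 a b^-1) trace(b) - trace(b^-1 a) = x*y^3 - y^2*z - 2*x*y + z
so trace(a^2) = trace(a) trace(a) - trace(1) = x^2 - 2
trace(a^2 b) = trace(a) trace(b a) - trace(b) = x*z - y
trace(b^-1 a^2) = trace(a^2) trace(b) - trace(a^2 b) = x^2*y - x*z - y
trace(b^-1 a^2 b^-1) = trace(b^-1 a^2) trace(b) - trace(b^-1 a^2 b) = x^2*y^2 - x*y*z - x^2 - y^2 + 2
so trace(b^-3 a^2) = trace(b^-1 a^2 b^-1) trace(b) - trace(b^-1 a^2) = x^2*y^3 - x*y^2*z - 2*x^2*y - y^3 + x*z + 3*y
assemble the triple (trace(r) - 2; trace(r a) - x; trace(r b) - y)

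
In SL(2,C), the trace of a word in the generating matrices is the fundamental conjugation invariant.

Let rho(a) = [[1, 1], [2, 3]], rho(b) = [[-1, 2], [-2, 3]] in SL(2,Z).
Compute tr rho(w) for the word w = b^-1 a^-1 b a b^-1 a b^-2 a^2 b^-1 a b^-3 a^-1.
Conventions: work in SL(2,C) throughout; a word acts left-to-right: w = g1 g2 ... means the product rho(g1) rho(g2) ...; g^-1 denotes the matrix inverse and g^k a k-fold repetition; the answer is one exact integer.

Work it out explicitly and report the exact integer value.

rho(b^-1) = [[3, -2], [2, -1]]
... * rho(a^-1) = [[3, -1], [-2, 1]]  ->  [[13, -5], [8, -3]]
... * rho(b) = [[-1, 2], [-2, 3]]  ->  [[-3, 11], [-2, 7]]
... * rho(a) = [[1, 1], [2, 3]]  ->  [[19, 30], [12, 19]]
... * rho(b^-1) = [[3, -2], [2, -1]]  ->  [[117, -68], [74, -43]]
... * rho(a) = [[1, 1], [2, 3]]  ->  [[-19, -87], [-12, -55]]
... * rho(b^-1) = [[3, -2], [2, -1]]  ->  [[-231, 125], [-146, 79]]
... * rho(b^-1) = [[3, -2], [2, -1]]  ->  [[-443, 337], [-280, 213]]
... * rho(a) = [[1, 1], [2, 3]]  ->  [[231, 568], [146, 359]]
... * rho(a) = [[1, 1], [2, 3]]  ->  [[1367, 1935], [864, 1223]]
... * rho(b^-1) = [[3, -2], [2, -1]]  ->  [[7971, -4669], [5038, -2951]]
... * rho(a) = [[1, 1], [2, 3]]  ->  [[-1367, -6036], [-864, -3815]]
... * rho(b^-1) = [[3, -2], [2, -1]]  ->  [[-16173, 8770], [-10222, 5543]]
... * rho(b^-1) = [[3, -2], [2, -1]]  ->  [[-30979, 23576], [-19580, 14901]]
... * rho(b^-1) = [[3, -2], [2, -1]]  ->  [[-45785, 38382], [-28938, 24259]]
... * rho(a^-1) = [[3, -1], [-2, 1]]  ->  [[-214119, 84167], [-135332, 53197]]
tr = -214119 + 53197 = -160922

-160922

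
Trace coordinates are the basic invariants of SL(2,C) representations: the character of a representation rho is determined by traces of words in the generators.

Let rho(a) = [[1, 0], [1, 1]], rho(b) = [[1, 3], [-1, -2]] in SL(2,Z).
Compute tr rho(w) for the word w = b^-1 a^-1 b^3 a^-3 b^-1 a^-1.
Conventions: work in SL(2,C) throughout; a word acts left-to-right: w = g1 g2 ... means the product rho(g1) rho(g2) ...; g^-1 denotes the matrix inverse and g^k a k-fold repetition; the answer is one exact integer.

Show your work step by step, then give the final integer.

20

rho(b^-1) = [[-2, -3], [1, 1]]
... * rho(a^-1) = [[1, 0], [-1, 1]]  ->  [[1, -3], [0, 1]]
... * rho(b) = [[1, 3], [-1, -2]]  ->  [[4, 9], [-1, -2]]
... * rho(b) = [[1, 3], [-1, -2]]  ->  [[-5, -6], [1, 1]]
... * rho(b) = [[1, 3], [-1, -2]]  ->  [[1, -3], [0, 1]]
... * rho(a^-1) = [[1, 0], [-1, 1]]  ->  [[4, -3], [-1, 1]]
... * rho(a^-1) = [[1, 0], [-1, 1]]  ->  [[7, -3], [-2, 1]]
... * rho(a^-1) = [[1, 0], [-1, 1]]  ->  [[10, -3], [-3, 1]]
... * rho(b^-1) = [[-2, -3], [1, 1]]  ->  [[-23, -33], [7, 10]]
... * rho(a^-1) = [[1, 0], [-1, 1]]  ->  [[10, -33], [-3, 10]]
tr = 10 + 10 = 20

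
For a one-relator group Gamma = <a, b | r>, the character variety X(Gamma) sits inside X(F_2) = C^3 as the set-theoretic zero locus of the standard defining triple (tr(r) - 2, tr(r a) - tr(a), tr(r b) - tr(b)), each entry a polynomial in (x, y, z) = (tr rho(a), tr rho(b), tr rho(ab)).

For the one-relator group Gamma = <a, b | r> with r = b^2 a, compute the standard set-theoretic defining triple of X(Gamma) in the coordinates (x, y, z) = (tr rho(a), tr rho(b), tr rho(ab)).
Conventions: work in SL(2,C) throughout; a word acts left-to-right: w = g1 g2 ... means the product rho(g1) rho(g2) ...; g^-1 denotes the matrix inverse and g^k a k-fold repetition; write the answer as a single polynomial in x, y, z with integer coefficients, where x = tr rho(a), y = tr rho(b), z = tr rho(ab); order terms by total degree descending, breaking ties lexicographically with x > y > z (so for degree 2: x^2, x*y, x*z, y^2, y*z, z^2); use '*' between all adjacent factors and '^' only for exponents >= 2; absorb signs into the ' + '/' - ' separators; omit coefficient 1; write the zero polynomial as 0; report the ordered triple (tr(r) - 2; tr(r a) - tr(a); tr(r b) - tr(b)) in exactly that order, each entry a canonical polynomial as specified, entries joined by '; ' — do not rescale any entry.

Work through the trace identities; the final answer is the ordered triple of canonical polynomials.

y*z - x - 2; x*y*z - x^2 - y^2 - x + 2; y^2*z - x*y - y - z

tr(b^2 a) = tr(b) * tr(a b) - tr(a)   [square of b] = y*z - x
tr(a^2 b) = tr(a) * tr(b a) - tr(b) = x*z - y
reduce: tr(a^2) = tr(a) * tr(a) - tr(1) = x^2 - 2
tr(b^2 a^2) = tr(b) * tr(a^2 b) - tr(a^2) = x*y*z - x^2 - y^2 + 2
tr(b^2 a b) = tr(b) * tr(b a b) - tr(b a) = y^2*z - x*y - z
assemble the triple (tr(r) - 2; tr(r a) - x; tr(r b) - y)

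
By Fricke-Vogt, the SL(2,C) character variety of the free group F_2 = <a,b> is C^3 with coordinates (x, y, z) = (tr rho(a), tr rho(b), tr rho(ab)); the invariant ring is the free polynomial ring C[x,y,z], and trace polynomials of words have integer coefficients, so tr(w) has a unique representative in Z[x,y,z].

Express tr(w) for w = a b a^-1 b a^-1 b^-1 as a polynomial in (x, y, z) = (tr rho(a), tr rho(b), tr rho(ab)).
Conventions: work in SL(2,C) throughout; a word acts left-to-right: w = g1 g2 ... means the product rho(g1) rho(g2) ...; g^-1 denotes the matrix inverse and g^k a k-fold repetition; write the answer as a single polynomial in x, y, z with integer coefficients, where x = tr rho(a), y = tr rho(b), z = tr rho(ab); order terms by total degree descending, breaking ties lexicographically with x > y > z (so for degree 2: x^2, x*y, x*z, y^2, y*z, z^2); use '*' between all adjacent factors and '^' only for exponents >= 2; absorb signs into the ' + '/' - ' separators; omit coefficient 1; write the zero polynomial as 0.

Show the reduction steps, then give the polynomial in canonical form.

-x^2*y^2*z + x^3*y + x*y^3 + 2*x*y*z^2 - x^2*z - y^2*z - z^3 - 3*x*y + 3*z

tr(b^2) = tr(b)*tr(b) - tr(1)   [square of b] = y^2 - 2
tr(a b^2) = tr(b)*tr(a b) - tr(a)   [square of b] = y*z - x
use: tr(b a b^2) = tr(b)*tr(a b^2) - tr(a b)   [square of b] = y^2*z - x*y - z
tr(a b a b) = tr(b a)*tr(b a) - tr(1)   [split at a repeated b] = z^2 - 2
tr(a b a) = tr(a)*tr(b a) - tr(b)   [square of a] = x*z - y
tr(b a b^2 a) = tr(b)*tr(a b a b) - tr(a b a)   [square of b] = y*z^2 - x*z - y
tr(a b^2 a^-1 b) = tr(b a b^2)*tr(a) - tr(b a b^2 a)   [inverse elimination on a] = x*y^2*z - x^2*y - y*z^2 + y
tr(b a^-1 b^-1 a b) = tr(a b^2 a^-1)*tr(b) - tr(a b^2 a^-1 b)   [inverse elimination on b] = -x*y^2*z + x^2*y + y^3 + y*z^2 - 3*y
tr(b a b a b a) = tr(b a)*tr(b a b a) - tr(b^-1 a^-1)   [split at a repeated b] = z^3 - 3*z
tr(a b a b a^-1 b) = tr(b a b a b)*tr(a) - tr(b a b a b a)   [inverse elimination on a] = x*y*z^2 - x^2*z - z^3 - x*y + 3*z
tr(b a^-1 b^-1 a b a) = tr(a b a b a^-1)*tr(b) - tr(a b a b a^-1 b)   [inverse elimination on b] = -x*y*z^2 + x^2*z + y^2*z + z^3 - 3*z
use: tr(a b a^-1 b a^-1 b^-1) = tr(b a^-1 b^-1 a b)*tr(a) - tr(b a^-1 b^-1 a b a)   [inverse elimination on a] = -x^2*y^2*z + x^3*y + x*y^3 + 2*x*y*z^2 - x^2*z - y^2*z - z^3 - 3*x*y + 3*z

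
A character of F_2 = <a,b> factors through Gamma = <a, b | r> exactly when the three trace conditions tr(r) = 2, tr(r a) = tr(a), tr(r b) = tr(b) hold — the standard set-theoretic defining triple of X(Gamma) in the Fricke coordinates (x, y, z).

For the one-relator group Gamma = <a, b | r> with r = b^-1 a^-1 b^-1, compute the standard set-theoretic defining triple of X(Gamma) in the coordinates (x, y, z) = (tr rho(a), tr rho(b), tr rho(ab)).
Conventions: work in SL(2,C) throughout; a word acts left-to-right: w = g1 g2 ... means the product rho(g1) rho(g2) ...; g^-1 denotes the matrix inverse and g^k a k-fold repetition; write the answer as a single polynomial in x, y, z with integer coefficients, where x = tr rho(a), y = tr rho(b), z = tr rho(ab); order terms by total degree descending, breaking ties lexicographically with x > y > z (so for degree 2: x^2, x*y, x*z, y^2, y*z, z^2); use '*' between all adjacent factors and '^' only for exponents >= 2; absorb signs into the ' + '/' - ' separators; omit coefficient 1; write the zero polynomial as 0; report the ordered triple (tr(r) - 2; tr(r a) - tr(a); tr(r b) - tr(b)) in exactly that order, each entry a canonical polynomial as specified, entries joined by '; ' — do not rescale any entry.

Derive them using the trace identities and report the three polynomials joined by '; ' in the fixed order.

y*z - x - 2; x*y*z - x^2 - z^2 - x + 2; -y + z

tr(b^-1) = tr(b) = y
tr(b^-2) = tr(b^-1) * tr(b) - tr(1) = y^2 - 2
reduce: tr(a b^-1) = tr(a) * tr(b) - tr(a b) = x*y - z
so tr(b^-2 a) = tr(a b^-1) * tr(b) - tr(a) = x*y^2 - y*z - x
tr(b^-1 a^-1 b^-1) = tr(b^-2) * tr(a) - tr(b^-2 a) = y*z - x
so tr(b a b a) = tr(a b) * tr(a b) - tr(1)   [split at repeated a] = z^2 - 2
tr(a b a^-1 b) = tr(b a b) * tr(a) - tr(b a b a) = x*y*z - x^2 - z^2 + 2
so tr(a^-1 b^-1 a b) = tr(a b a^-1) * tr(b) - tr(a b a^-1 b) = -x*y*z + x^2 + y^2 + z^2 - 2
so tr(b^-1 a^-1 b^-1 a) = tr(a^-1 b^-1 a) * tr(b) - tr(a^-1 b^-1 a b) = x*y*z - x^2 - z^2 + 2
assemble the triple (tr(r) - 2; tr(r a) - x; tr(r b) - y)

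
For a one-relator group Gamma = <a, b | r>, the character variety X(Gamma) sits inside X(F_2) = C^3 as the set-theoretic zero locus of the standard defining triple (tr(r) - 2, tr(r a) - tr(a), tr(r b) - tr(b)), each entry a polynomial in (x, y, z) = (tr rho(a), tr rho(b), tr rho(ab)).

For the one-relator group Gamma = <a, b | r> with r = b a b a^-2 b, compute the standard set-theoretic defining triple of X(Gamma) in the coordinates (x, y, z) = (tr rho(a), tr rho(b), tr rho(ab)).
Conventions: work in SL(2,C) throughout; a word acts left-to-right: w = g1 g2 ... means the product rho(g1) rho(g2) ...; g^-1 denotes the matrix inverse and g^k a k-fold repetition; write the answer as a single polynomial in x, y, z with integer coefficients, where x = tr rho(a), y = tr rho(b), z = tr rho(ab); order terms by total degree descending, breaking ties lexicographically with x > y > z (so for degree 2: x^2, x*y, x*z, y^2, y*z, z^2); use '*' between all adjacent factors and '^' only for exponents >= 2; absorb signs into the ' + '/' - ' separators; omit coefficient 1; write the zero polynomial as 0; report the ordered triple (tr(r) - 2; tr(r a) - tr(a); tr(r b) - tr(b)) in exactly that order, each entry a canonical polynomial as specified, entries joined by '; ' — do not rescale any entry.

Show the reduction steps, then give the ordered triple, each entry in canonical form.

tr(b a b) = tr(b) * tr(a b) - tr(a) = y*z - x
tr(b^2 a b) = tr(b) * tr(b a b) - tr(b a) = y^2*z - x*y - z
apply: tr(a b a b) = tr(a b) * tr(a b) - tr(1)   [split at repeated a] = z^2 - 2
apply: tr(a b a) = tr(a) * tr(b a) - tr(b) = x*z - y
tr(b^2 a b a) = tr(b) * tr(a b a b) - tr(a b a) = y*z^2 - x*z - y
tr(b^2 a b a^-1) = tr(b^2 a b) * tr(a) - tr(b^2 a b a) = x*y^2*z - x^2*y - y*z^2 + y
tr(b a b a^-2 b) = tr(b^2 a b a^-1) * tr(a) - tr(b^2 a b) = x^2*y^2*z - x^3*y - x*y*z^2 - y^2*z + 2*x*y + z
apply: tr(b a b a b a) = tr(b a) * tr(b a b a) - tr(b^-1 a^-1)   [split at repeated b] = z^3 - 3*z
tr(a^-1 b a b a b) = tr(b a b a b) * tr(a) - tr(b a b a b a) = x*y*z^2 - x^2*z - z^3 - x*y + 3*z
tr(b a b a^-2 b a) = tr(a^-1 b a b a b) * tr(a) - tr(a^-1 b a b a b a) = x^2*y*z^2 - x^3*z - x*z^3 - x^2*y - y*z^2 + 4*x*z + y
use: tr(b^3 a b) = tr(b) * tr(a b^3) - tr(a b^2)  (reduce the b square) = y^3*z - x*y^2 - 2*y*z + x
tr(b^3 a b a) = tr(b) * tr(b a b a b) - tr(b a b a)  (reduce the b square) = y^2*z^2 - x*y*z - y^2 - z^2 + 2
tr(b^3 a b a^-1) = tr(b^3 a b) * tr(a) - tr(b^3 a b a)  (eliminate a^-1) = x*y^3*z - x^2*y^2 - y^2*z^2 - x*y*z + x^2 + y^2 + z^2 - 2
apply: tr(b a b a^-2 b^2) = tr(b^3 a b a^-1) * tr(a) - tr(b^3 a b)  (eliminate a^-1) = x^2*y^3*z - x^3*y^2 - x*y^2*z^2 - x^2*y*z - y^3*z + x^3 + 2*x*y^2 + x*z^2 + 2*y*z - 3*x
assemble the triple (tr(r) - 2; tr(r a) - x; tr(r b) - y)

x^2*y^2*z - x^3*y - x*y*z^2 - y^2*z + 2*x*y + z - 2; x^2*y*z^2 - x^3*z - x*z^3 - x^2*y - y*z^2 + 4*x*z - x + y; x^2*y^3*z - x^3*y^2 - x*y^2*z^2 - x^2*y*z - y^3*z + x^3 + 2*x*y^2 + x*z^2 + 2*y*z - 3*x - y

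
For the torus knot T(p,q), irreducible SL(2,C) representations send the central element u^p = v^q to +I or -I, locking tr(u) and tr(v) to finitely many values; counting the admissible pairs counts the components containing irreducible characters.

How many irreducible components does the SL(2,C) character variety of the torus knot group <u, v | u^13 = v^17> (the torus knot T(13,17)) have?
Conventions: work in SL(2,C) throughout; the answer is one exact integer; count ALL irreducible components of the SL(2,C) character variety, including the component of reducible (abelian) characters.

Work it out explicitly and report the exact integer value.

Gamma = < u, v | u^13 = v^17 > (torus knot T(13,17)); the central element u^13 = v^17 acts as +I or -I in any irreducible SL(2,C) representation.
So on each irreducible component the traces are pinned: tr(u) = 2*cos(pi*alpha/13) with 1 <= alpha <= 12, tr(v) = 2*cos(pi*beta/17) with 1 <= beta <= 16.
u^13 = (-1)^alpha I and v^17 = (-1)^beta I must agree, so alpha and beta have equal parity.
count pairs: odd alpha (6 choices) x odd beta (8), plus even alpha (6) x even beta (8): 6*8 + 6*8 = 96.
components with irreducible characters: 96; plus the single component of reducible (abelian) characters: total 97.

97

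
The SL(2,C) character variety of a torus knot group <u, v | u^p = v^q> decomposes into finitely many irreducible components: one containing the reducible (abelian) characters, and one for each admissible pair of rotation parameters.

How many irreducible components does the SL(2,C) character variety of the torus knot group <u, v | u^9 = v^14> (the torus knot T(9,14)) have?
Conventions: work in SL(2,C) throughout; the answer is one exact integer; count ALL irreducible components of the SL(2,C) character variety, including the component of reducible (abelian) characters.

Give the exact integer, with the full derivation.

For T(9,14): irreducibility forces the central element u^9 = v^14 to one of +I, -I.
This locks tr(u) to 2*cos(pi*alpha/9), alpha in 1..8, and tr(v) to 2*cos(pi*beta/14), beta in 1..13, on each component of irreducible characters.
u^9 = (-1)^alpha I and v^14 = (-1)^beta I must agree, so alpha and beta have equal parity.
Enumerate parity-matched pairs: 4*7 odd-odd plus 4*6 even-even gives 52.
Total: 52 irreducible-character components + 1 reducible (abelian) component = 53.

53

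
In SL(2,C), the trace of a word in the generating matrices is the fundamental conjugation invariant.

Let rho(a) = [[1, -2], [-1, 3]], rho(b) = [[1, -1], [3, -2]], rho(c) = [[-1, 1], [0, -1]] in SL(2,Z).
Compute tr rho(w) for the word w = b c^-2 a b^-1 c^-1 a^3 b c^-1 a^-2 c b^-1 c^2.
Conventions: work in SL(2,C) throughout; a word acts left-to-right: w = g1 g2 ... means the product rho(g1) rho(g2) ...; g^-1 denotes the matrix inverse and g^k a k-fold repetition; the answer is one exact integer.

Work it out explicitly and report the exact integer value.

rho(b) = [[1, -1], [3, -2]]
... * rho(c^-1) = [[-1, -1], [0, -1]]  ->  [[-1, 0], [-3, -1]]
... * rho(c^-1) = [[-1, -1], [0, -1]]  ->  [[1, 1], [3, 4]]
... * rho(a) = [[1, -2], [-1, 3]]  ->  [[0, 1], [-1, 6]]
... * rho(b^-1) = [[-2, 1], [-3, 1]]  ->  [[-3, 1], [-16, 5]]
... * rho(c^-1) = [[-1, -1], [0, -1]]  ->  [[3, 2], [16, 11]]
... * rho(a) = [[1, -2], [-1, 3]]  ->  [[1, 0], [5, 1]]
... * rho(a) = [[1, -2], [-1, 3]]  ->  [[1, -2], [4, -7]]
... * rho(a) = [[1, -2], [-1, 3]]  ->  [[3, -8], [11, -29]]
... * rho(b) = [[1, -1], [3, -2]]  ->  [[-21, 13], [-76, 47]]
... * rho(c^-1) = [[-1, -1], [0, -1]]  ->  [[21, 8], [76, 29]]
... * rho(a^-1) = [[3, 2], [1, 1]]  ->  [[71, 50], [257, 181]]
... * rho(a^-1) = [[3, 2], [1, 1]]  ->  [[263, 192], [952, 695]]
... * rho(c) = [[-1, 1], [0, -1]]  ->  [[-263, 71], [-952, 257]]
... * rho(b^-1) = [[-2, 1], [-3, 1]]  ->  [[313, -192], [1133, -695]]
... * rho(c) = [[-1, 1], [0, -1]]  ->  [[-313, 505], [-1133, 1828]]
... * rho(c) = [[-1, 1], [0, -1]]  ->  [[313, -818], [1133, -2961]]
tr = 313 + -2961 = -2648

-2648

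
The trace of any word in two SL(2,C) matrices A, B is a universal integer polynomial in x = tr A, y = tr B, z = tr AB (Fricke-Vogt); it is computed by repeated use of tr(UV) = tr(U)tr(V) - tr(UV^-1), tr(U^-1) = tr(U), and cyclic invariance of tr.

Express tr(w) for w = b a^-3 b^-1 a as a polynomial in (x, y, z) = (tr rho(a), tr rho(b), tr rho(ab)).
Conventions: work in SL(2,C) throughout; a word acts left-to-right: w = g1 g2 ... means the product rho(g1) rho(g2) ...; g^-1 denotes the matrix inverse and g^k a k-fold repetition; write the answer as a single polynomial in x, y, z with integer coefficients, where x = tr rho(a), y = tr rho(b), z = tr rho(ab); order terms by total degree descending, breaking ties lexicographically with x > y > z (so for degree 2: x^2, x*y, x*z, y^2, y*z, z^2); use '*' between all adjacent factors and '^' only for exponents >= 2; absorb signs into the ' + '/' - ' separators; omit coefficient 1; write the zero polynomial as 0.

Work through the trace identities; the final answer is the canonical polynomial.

-x^3*y*z + x^4 + x^2*y^2 + x^2*z^2 + x*y*z - 4*x^2 - y^2 - z^2 + 2

use: tr(b a^-1) = tr(b) tr(a) - tr(b a) = x*y - z
use: tr(b a b) = tr(b) tr(a b) - tr(a) = y*z - x
tr(b a b a) = tr(a b) tr(a b) - tr(1) = z^2 - 2
use: tr(b a b a^-1) = tr(b a b) tr(a) - tr(b a b a) = x*y*z - x^2 - z^2 + 2
use: tr(a b a^-2 b) = tr(b a b a^-1) tr(a) - tr(b a b) = x^2*y*z - x^3 - x*z^2 - y*z + 3*x
tr(b^-1 a b a^-2) = tr(a b a^-2) tr(b) - tr(a b a^-2 b) = -x^2*y*z + x^3 + x*y^2 + x*z^2 - 3*x
use: tr(a b a) = tr(a) tr(b a) - tr(b) = x*z - y
use: tr(b^-1 a b a) = tr(a b a) tr(b) - tr(a b a b) = x*y*z - y^2 - z^2 + 2
apply: tr(b^-1 a b a^-1) = tr(b^-1 a b) tr(a) - tr(b^-1 a b a) = -x*y*z + x^2 + y^2 + z^2 - 2
tr(b a^-3 b^-1 a) = tr(b^-1 a b a^-2) tr(a) - tr(b^-1 a b a^-1) = -x^3*y*z + x^4 + x^2*y^2 + x^2*z^2 + x*y*z - 4*x^2 - y^2 - z^2 + 2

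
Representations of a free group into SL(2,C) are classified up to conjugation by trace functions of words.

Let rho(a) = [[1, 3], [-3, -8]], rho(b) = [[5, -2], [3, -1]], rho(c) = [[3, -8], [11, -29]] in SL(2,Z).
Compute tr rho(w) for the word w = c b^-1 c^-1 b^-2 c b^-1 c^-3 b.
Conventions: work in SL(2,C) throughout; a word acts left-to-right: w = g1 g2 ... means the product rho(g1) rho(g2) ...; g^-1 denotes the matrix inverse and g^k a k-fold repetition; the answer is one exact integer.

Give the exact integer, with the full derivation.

rho(c) = [[3, -8], [11, -29]]
... * rho(b^-1) = [[-1, 2], [-3, 5]]  ->  [[21, -34], [76, -123]]
... * rho(c^-1) = [[-29, 8], [-11, 3]]  ->  [[-235, 66], [-851, 239]]
... * rho(b^-1) = [[-1, 2], [-3, 5]]  ->  [[37, -140], [134, -507]]
... * rho(b^-1) = [[-1, 2], [-3, 5]]  ->  [[383, -626], [1387, -2267]]
... * rho(c) = [[3, -8], [11, -29]]  ->  [[-5737, 15090], [-20776, 54647]]
... * rho(b^-1) = [[-1, 2], [-3, 5]]  ->  [[-39533, 63976], [-143165, 231683]]
... * rho(c^-1) = [[-29, 8], [-11, 3]]  ->  [[442721, -124336], [1603272, -450271]]
... * rho(c^-1) = [[-29, 8], [-11, 3]]  ->  [[-11471213, 3168760], [-41541907, 11475363]]
... * rho(c^-1) = [[-29, 8], [-11, 3]]  ->  [[297808817, -82263424], [1078486310, -297909167]]
... * rho(b) = [[5, -2], [3, -1]]  ->  [[1242253813, -513354210], [4498704049, -1859063453]]
tr = 1242253813 + -1859063453 = -616809640

-616809640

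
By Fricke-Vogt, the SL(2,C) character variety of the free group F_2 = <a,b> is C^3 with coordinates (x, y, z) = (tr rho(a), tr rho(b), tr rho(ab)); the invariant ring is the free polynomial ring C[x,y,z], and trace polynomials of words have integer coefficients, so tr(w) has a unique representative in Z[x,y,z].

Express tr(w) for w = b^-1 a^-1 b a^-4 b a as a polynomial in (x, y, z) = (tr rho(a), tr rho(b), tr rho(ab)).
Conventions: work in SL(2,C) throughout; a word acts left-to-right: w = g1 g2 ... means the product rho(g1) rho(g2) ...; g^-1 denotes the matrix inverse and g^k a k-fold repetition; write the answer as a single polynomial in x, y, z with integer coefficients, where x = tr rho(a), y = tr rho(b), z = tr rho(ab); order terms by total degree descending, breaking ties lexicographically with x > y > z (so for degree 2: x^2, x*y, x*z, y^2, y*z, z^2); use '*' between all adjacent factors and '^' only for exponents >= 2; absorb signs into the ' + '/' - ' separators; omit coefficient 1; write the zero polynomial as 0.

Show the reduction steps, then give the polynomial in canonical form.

trace(b a^-1) = trace(b) trace(a) - trace(b a) = x*y - z
reduce: trace(a^-2 b) = trace(b a^-1) trace(a) - trace(b) = x^2*y - x*z - y
reduce: trace(a^2 b) = trace(a) trace(b a) - trace(b) = x*z - y
trace(a^2) = trace(a) trace(a) - trace(1) = x^2 - 2
so trace(a b^2 a) = trace(b) trace(a^2 b) - trace(a^2) = x*y*z - x^2 - y^2 + 2
trace(a b a b) = trace(b a) trace(b a) - trace(1) = z^2 - 2
trace(a b^2 a b) = trace(b) trace(a b a b) - trace(a b a) = y*z^2 - x*z - y
trace(b a b^-1 a b) = trace(a b^2 a) trace(b) - trace(a b^2 a b) = x*y^2*z - x^2*y - y^3 - y*z^2 + x*z + 3*y
trace(b a b) = trace(b) trace(a b) - trace(a) = y*z - x
trace(a b a b a) = trace(a) trace(b a b a) - trace(b a b) = x*z^2 - y*z - x
trace(a b a b a b) = trace(b a b a) trace(b a) - trace(a b) = z^3 - 3*z
so trace(b a b^-1 a b a) = trace(a b a b a) trace(b) - trace(a b a b a b) = x*y*z^2 - y^2*z - z^3 - x*y + 3*z
reduce: trace(a^-1 b a b^-1 a b) = trace(b a b^-1 a b) trace(a) - trace(b a b^-1 a b a) = x^2*y^2*z - x^3*y - x*y^3 - 2*x*y*z^2 + x^2*z + y^2*z + z^3 + 4*x*y - 3*z
reduce: trace(b a b^-1 a b a^-2) = trace(a^-1 b a b^-1 a b) trace(a) - trace(a^-1 b a b^-1 a b a) = x^3*y^2*z - x^4*y - x^2*y^3 - 2*x^2*y*z^2 + x^3*z + x*z^3 + 5*x^2*y + y^3 + y*z^2 - 4*x*z - 3*y
reduce: trace(b a^-3 b a b^-1 a) = trace(b a b^-1 a b a^-2) trace(a) - trace(b a b^-1 a b a^-1) = x^4*y^2*z - x^5*y - x^3*y^3 - 2*x^3*y*z^2 + x^4*z - x^2*y^2*z + x^2*z^3 + 6*x^3*y + 2*x*y^3 + 3*x*y*z^2 - 5*x^2*z - y^2*z - z^3 - 7*x*y + 3*z
reduce: trace(a^-2 b a b^-1 a^-1 b a^-1) = trace(b a^-3 b a b^-1) trace(a) - trace(b a^-3 b a b^-1 a) = -x^4*y^2*z + x^5*y + x^3*y^3 + 2*x^3*y*z^2 - x^4*z + x^2*y^2*z - x^2*z^3 - 5*x^3*y - 2*x*y^3 - 3*x*y*z^2 + 4*x^2*z + y^2*z + z^3 + 6*x*y - 3*z
reduce: trace(a^-2 b a b^-1 a^-1 b) = trace(b a^-2 b a b^-1) trace(a) - trace(b a^-2 b a b^-1 a) = -x^3*y^2*z + x^4*y + x^2*y^3 + 2*x^2*y*z^2 - x^3*z - x*z^3 - 4*x^2*y - y^3 - y*z^2 + 3*x*z + 3*y
trace(b^-1 a^-1 b a^-4 b a) = trace(a^-2 b a b^-1 a^-1 b a^-1) trace(a) - trace(a^-2 b a b^-1 a^-1 b) = -x^5*y^2*z + x^6*y + x^4*y^3 + 2*x^4*y*z^2 - x^5*z + 2*x^3*y^2*z - x^3*z^3 - 6*x^4*y - 3*x^2*y^3 - 5*x^2*y*z^2 + 5*x^3*z + x*y^2*z + 2*x*z^3 + 10*x^2*y + y^3 + y*z^2 - 6*x*z - 3*y

-x^5*y^2*z + x^6*y + x^4*y^3 + 2*x^4*y*z^2 - x^5*z + 2*x^3*y^2*z - x^3*z^3 - 6*x^4*y - 3*x^2*y^3 - 5*x^2*y*z^2 + 5*x^3*z + x*y^2*z + 2*x*z^3 + 10*x^2*y + y^3 + y*z^2 - 6*x*z - 3*y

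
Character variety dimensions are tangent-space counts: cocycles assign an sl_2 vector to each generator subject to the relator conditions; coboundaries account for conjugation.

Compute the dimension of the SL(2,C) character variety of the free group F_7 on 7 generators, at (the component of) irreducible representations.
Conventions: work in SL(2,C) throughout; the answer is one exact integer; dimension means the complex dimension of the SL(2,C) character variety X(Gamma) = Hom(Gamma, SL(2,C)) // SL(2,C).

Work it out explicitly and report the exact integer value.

18

Here Gamma is free of rank 7 — no relator constrains a cocycle.
So Z^1 = (sl_2)^7 in full: dim Z^1 = 21.
Irreducibility makes the coboundary map sl_2 -> Z^1 injective (trivial centralizer), so dim B^1 = 3.
Therefore dim X = 21 - 3 = 18.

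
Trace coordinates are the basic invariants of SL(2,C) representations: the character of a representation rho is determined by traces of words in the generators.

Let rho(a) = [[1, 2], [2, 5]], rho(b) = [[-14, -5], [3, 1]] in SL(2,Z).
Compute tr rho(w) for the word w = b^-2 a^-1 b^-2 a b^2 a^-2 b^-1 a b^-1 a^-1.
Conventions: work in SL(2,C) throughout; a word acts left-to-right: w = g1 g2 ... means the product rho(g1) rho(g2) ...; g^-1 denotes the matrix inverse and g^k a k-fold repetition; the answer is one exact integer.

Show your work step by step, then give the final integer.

-86231520625

rho(b^-1) = [[1, 5], [-3, -14]]
... * rho(b^-1) = [[1, 5], [-3, -14]]  ->  [[-14, -65], [39, 181]]
... * rho(a^-1) = [[5, -2], [-2, 1]]  ->  [[60, -37], [-167, 103]]
... * rho(b^-1) = [[1, 5], [-3, -14]]  ->  [[171, 818], [-476, -2277]]
... * rho(b^-1) = [[1, 5], [-3, -14]]  ->  [[-2283, -10597], [6355, 29498]]
... * rho(a) = [[1, 2], [2, 5]]  ->  [[-23477, -57551], [65351, 160200]]
... * rho(b) = [[-14, -5], [3, 1]]  ->  [[156025, 59834], [-434314, -166555]]
... * rho(b) = [[-14, -5], [3, 1]]  ->  [[-2004848, -720291], [5580731, 2005015]]
... * rho(a^-1) = [[5, -2], [-2, 1]]  ->  [[-8583658, 3289405], [23893625, -9156447]]
... * rho(a^-1) = [[5, -2], [-2, 1]]  ->  [[-49497100, 20456721], [137781019, -56943697]]
... * rho(b^-1) = [[1, 5], [-3, -14]]  ->  [[-110867263, -533879594], [308612110, 1486116853]]
... * rho(a) = [[1, 2], [2, 5]]  ->  [[-1178626451, -2891132496], [3280845816, 8047808485]]
... * rho(b^-1) = [[1, 5], [-3, -14]]  ->  [[7494771037, 34582722689], [-20862579639, -96265089710]]
... * rho(a^-1) = [[5, -2], [-2, 1]]  ->  [[-31691590193, 19593180615], [88217281225, -54539930432]]
tr = -31691590193 + -54539930432 = -86231520625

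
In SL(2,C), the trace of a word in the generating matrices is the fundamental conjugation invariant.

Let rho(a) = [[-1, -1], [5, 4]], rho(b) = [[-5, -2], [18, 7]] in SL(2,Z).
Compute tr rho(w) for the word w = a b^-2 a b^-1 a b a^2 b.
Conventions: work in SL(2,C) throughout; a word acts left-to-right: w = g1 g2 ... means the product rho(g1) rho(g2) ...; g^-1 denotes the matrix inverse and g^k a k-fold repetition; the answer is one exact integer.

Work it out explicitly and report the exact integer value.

-127

rho(a) = [[-1, -1], [5, 4]]
... * rho(b^-1) = [[7, 2], [-18, -5]]  ->  [[11, 3], [-37, -10]]
... * rho(b^-1) = [[7, 2], [-18, -5]]  ->  [[23, 7], [-79, -24]]
... * rho(a) = [[-1, -1], [5, 4]]  ->  [[12, 5], [-41, -17]]
... * rho(b^-1) = [[7, 2], [-18, -5]]  ->  [[-6, -1], [19, 3]]
... * rho(a) = [[-1, -1], [5, 4]]  ->  [[1, 2], [-4, -7]]
... * rho(b) = [[-5, -2], [18, 7]]  ->  [[31, 12], [-106, -41]]
... * rho(a) = [[-1, -1], [5, 4]]  ->  [[29, 17], [-99, -58]]
... * rho(a) = [[-1, -1], [5, 4]]  ->  [[56, 39], [-191, -133]]
... * rho(b) = [[-5, -2], [18, 7]]  ->  [[422, 161], [-1439, -549]]
tr = 422 + -549 = -127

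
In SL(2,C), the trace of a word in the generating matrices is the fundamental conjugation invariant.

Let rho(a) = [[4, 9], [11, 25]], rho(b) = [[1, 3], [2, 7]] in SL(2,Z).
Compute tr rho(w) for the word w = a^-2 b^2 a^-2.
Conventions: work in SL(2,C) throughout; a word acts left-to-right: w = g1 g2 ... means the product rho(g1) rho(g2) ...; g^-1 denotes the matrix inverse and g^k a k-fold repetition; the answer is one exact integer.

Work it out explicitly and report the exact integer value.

-368383

rho(a^-1) = [[25, -9], [-11, 4]]
... * rho(a^-1) = [[25, -9], [-11, 4]]  ->  [[724, -261], [-319, 115]]
... * rho(b) = [[1, 3], [2, 7]]  ->  [[202, 345], [-89, -152]]
... * rho(b) = [[1, 3], [2, 7]]  ->  [[892, 3021], [-393, -1331]]
... * rho(a^-1) = [[25, -9], [-11, 4]]  ->  [[-10931, 4056], [4816, -1787]]
... * rho(a^-1) = [[25, -9], [-11, 4]]  ->  [[-317891, 114603], [140057, -50492]]
tr = -317891 + -50492 = -368383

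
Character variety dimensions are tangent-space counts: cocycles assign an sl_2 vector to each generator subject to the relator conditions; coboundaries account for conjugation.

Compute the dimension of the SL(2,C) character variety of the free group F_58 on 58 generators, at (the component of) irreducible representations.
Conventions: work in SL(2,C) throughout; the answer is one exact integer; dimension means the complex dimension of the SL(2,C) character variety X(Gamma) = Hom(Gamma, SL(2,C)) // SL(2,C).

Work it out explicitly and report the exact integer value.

171

The free group F_58: 58 generators, no relators.
Z^1(Gamma, Ad rho) = (sl_2)^58: a cocycle is a free choice of one sl_2 vector per generator, so dim Z^1 = 3*58 = 174.
dim B^1 = 3: the coboundary map is injective because an irreducible image has centralizer 0 in sl_2.
Therefore dim X = 174 - 3 = 171.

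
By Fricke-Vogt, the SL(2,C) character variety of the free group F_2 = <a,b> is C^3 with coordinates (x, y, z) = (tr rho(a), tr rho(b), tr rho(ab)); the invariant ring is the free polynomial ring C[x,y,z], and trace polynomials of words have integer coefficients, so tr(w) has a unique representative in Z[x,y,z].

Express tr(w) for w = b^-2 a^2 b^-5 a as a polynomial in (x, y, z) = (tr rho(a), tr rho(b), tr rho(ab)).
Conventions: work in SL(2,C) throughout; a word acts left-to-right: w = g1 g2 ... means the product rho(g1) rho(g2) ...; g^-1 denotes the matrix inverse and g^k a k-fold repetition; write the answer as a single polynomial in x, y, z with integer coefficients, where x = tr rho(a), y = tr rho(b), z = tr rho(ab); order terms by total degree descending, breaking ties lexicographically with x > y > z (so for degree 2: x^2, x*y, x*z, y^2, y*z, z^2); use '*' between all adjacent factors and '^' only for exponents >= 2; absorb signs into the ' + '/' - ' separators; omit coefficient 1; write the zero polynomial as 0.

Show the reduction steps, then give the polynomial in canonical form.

tr(a^2) = tr(a) tr(a) - tr(1)   [square of a] = x^2 - 2
reduce: tr(a^3) = tr(a) tr(a^2) - tr(a)   [square of a] = x^3 - 3*x
tr(b a^2) = tr(a) tr(b a) - tr(b)   [square of a] = x*z - y
tr(a^3 b) = tr(a) tr(b a^2) - tr(b a)   [square of a] = x^2*z - x*y - z
tr(a b^-1 a^2) = tr(a^3) tr(b) - tr(a^3 b)   [inverse elimination on b] = x^3*y - x^2*z - 2*x*y + z
tr(b a b a) = tr(a b) tr(a b) - tr(1)   [split at a repeated a] = z^2 - 2
so tr(b a b) = tr(b) tr(a b) - tr(a)   [square of b] = y*z - x
tr(a^2 b a b) = tr(a) tr(b a b a) - tr(b a b)   [square of a] = x*z^2 - y*z - x
reduce: tr(a b^-1 a^2 b) = tr(a^2 b a) tr(b) - tr(a^2 b a b)   [inverse elimination on b] = x^2*y*z - x*y^2 - x*z^2 + x
so tr(b^-1 a b^-1 a^2) = tr(a b^-1 a^2) tr(b) - tr(a b^-1 a^2 b)   [inverse elimination on b] = x^3*y^2 - 2*x^2*y*z - x*y^2 + x*z^2 + y*z - x
so tr(b^-1 a b^-1 a^2 b^-1) = tr(b^-1 a b^-1 a^2) tr(b) - tr(b^-1 a b^-1 a^2 b)   [inverse elimination on b] = x^3*y^3 - 2*x^2*y^2*z - x^3*y - x*y^3 + x*y*z^2 + x^2*z + y^2*z + x*y - z
tr(a b^-1 a^2 b^-3) = tr(b^-1 a b^-1 a^2 b^-1) tr(b) - tr(b^-1 a b^-1 a^2)   [inverse elimination on b] = x^3*y^4 - 2*x^2*y^3*z - 2*x^3*y^2 - x*y^4 + x*y^2*z^2 + 3*x^2*y*z + y^3*z + 2*x*y^2 - x*z^2 - 2*y*z + x
reduce: tr(b^-1 a b^-1 a^2 b^-3) = tr(a b^-1 a^2 b^-3) tr(b) - tr(a b^-1 a^2 b^-2)   [inverse elimination on b] = x^3*y^5 - 2*x^2*y^4*z - 3*x^3*y^3 - x*y^5 + x*y^3*z^2 + 5*x^2*y^2*z + y^4*z + x^3*y + 3*x*y^3 - 2*x*y*z^2 - x^2*z - 3*y^2*z + z
reduce: tr(a^2 b^-5 a b^-1) = tr(b^-1 a b^-1 a^2 b^-3) tr(b) - tr(b^-1 a b^-1 a^2 b^-2)   [inverse elimination on b] = x^3*y^6 - 2*x^2*y^5*z - 4*x^3*y^4 - x*y^6 + x*y^4*z^2 + 7*x^2*y^3*z + y^5*z + 3*x^3*y^2 + 4*x*y^4 - 3*x*y^2*z^2 - 4*x^2*y*z - 4*y^3*z - 2*x*y^2 + x*z^2 + 3*y*z - x
so tr(b^-1 a^3 b^-1) = tr(a^3 b^-1) tr(b) - tr(a^3)   [inverse elimination on b] = x^3*y^2 - x^2*y*z - x^3 - 2*x*y^2 + y*z + 3*x
tr(a^3 b^-3) = tr(b^-1 a^3 b^-1) tr(b) - tr(b^-1 a^3)   [inverse elimination on b] = x^3*y^3 - x^2*y^2*z - 2*x^3*y - 2*x*y^3 + x^2*z + y^2*z + 5*x*y - z
tr(b^-1 a^3 b^-3) = tr(a^3 b^-3) tr(b) - tr(a^3 b^-2)   [inverse elimination on b] = x^3*y^4 - x^2*y^3*z - 3*x^3*y^2 - 2*x*y^4 + 2*x^2*y*z + y^3*z + x^3 + 7*x*y^2 - 2*y*z - 3*x
tr(a^2 b^-5 a) = tr(b^-1 a^3 b^-3) tr(b) - tr(b^-1 a^3 b^-2)   [inverse elimination on b] = x^3*y^5 - x^2*y^4*z - 4*x^3*y^3 - 2*x*y^5 + 3*x^2*y^2*z + y^4*z + 3*x^3*y + 9*x*y^3 - x^2*z - 3*y^2*z - 8*x*y + z
tr(b^-2 a^2 b^-5 a) = tr(a^2 b^-5 a b^-1) tr(b) - tr(a^2 b^-5 a)   [inverse elimination on b] = x^3*y^7 - 2*x^2*y^6*z - 5*x^3*y^5 - x*y^7 + x*y^5*z^2 + 8*x^2*y^4*z + y^6*z + 7*x^3*y^3 + 6*x*y^5 - 3*x*y^3*z^2 - 7*x^2*y^2*z - 5*y^4*z - 3*x^3*y - 11*x*y^3 + x*y*z^2 + x^2*z + 6*y^2*z + 7*x*y - z

x^3*y^7 - 2*x^2*y^6*z - 5*x^3*y^5 - x*y^7 + x*y^5*z^2 + 8*x^2*y^4*z + y^6*z + 7*x^3*y^3 + 6*x*y^5 - 3*x*y^3*z^2 - 7*x^2*y^2*z - 5*y^4*z - 3*x^3*y - 11*x*y^3 + x*y*z^2 + x^2*z + 6*y^2*z + 7*x*y - z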